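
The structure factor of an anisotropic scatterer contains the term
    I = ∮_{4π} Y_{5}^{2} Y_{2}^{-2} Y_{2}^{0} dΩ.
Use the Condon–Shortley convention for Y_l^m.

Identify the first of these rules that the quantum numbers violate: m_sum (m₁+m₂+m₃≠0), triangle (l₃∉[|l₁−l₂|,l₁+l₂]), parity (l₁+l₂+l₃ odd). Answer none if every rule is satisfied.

m₁+m₂+m₃ = 2 − 2 + 0 = 0  ✓
triangle: |5−2|=3 ≤ l₃=2 ≤ 5+2=7  ✗
parity: l₁+l₂+l₃ = 9 is odd

triangle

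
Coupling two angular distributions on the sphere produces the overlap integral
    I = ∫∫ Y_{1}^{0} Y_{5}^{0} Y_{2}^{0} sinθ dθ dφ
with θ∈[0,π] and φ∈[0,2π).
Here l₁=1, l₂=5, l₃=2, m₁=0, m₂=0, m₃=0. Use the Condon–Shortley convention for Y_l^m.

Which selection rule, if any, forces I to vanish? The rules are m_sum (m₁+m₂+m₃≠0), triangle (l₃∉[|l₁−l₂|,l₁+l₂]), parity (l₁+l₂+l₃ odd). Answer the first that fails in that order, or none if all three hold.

azimuthal sum: 0 + 0 + 0 = 0  ✓
4 ≤ 2 ≤ 6 (triangle on l)  ✗
L = 1 + 5 + 2 = 8 (even)

triangle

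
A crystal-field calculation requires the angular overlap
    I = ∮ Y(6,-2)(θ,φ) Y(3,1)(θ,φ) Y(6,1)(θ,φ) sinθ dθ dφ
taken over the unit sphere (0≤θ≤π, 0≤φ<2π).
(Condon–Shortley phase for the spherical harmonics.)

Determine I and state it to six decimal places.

L=15 odd ⇒ parity kills the (l;000) factor ⇒ I = 0

0.000000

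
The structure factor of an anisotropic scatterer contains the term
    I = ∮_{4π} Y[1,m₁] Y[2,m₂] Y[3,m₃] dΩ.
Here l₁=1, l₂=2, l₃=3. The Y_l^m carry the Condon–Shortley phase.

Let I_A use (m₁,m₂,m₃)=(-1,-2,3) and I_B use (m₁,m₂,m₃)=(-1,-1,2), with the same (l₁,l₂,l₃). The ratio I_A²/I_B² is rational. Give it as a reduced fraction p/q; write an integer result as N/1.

3/2

Same 1,2,3: normalisation and zero-m 3j drop out of the ratio.
A: Δ: 0! 2! 4! / 7! → 1/105; sum: t=0:+1/48 = 1/48; 3j²(1 2 3; -1 -2 3) = Δ·Π!·Σ² = 1/7  (sign +1)
B: Δ: 0! 2! 4! / 7! → 1/105; sum: t=0:+1/12 = 1/12; 3j²(1 2 3; -1 -1 2) = Δ·Π!·Σ² = 2/21  (sign -1)
I_A²/I_B² = (1/7)/(2/21) = 3/2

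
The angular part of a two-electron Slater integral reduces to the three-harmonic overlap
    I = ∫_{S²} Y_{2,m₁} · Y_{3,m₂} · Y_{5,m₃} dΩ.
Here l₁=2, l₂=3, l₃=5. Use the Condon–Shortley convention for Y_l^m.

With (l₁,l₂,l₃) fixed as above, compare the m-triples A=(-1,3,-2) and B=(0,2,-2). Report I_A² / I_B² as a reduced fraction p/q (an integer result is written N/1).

1/9

Shared (l₁,l₂,l₃)=(2,3,5): N and (l;000)² cancel in I_A²/I_B².
A: Δ = 0!·4!·6!/11! = 1/2310; Racah Σ t=0..0: t=0:+1/4320 = 1/4320; ⇒ 3j(2 3 5; -1 3 -2)² = 1/330, sgn -1
B: Δ = 0!·4!·6!/11! = 1/2310; Racah Σ t=0..0: t=0:+1/480 = 1/480; ⇒ 3j(2 3 5; 0 2 -2)² = 3/110, sgn -1
I_A²/I_B² = (1/330)/(3/110) = 1/9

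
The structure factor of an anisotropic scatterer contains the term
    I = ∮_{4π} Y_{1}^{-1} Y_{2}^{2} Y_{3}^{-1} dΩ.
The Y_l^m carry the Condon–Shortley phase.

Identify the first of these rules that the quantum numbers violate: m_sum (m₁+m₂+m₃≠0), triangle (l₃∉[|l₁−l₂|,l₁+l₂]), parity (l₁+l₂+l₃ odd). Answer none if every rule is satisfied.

none

Σmᵢ = 0  ✓
l₃∈[|l₁−l₂|,l₁+l₂]=[1,3], have l₃=3  ✓
Σlᵢ = 6 ⇒ even  ✓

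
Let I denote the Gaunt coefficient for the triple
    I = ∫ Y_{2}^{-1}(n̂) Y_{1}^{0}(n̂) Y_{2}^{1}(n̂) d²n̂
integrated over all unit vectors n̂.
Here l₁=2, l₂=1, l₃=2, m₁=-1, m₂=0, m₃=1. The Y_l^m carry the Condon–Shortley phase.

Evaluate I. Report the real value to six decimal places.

0.000000

l₁+l₂+l₃=5 is odd: 3j(l;000)=0 ⇒ I=0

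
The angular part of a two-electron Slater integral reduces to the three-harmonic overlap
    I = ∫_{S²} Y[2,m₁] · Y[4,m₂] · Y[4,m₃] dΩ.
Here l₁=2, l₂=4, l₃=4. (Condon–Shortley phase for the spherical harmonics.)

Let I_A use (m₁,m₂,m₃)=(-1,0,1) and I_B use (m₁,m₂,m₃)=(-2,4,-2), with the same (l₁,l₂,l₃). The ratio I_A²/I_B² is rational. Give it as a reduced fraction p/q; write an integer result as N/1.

Shared (l₁,l₂,l₃)=(2,4,4): N and (l;000)² cancel in I_A²/I_B².
A: Δ = 2!·2!·6!/11! = 1/13860; Racah Σ t=1..2: t=1:−1/72 t=2:+1/96 = -1/288; ⇒ 3j(2 4 4; -1 0 1)² = 1/462, sgn +1
B: Δ = 2!·2!·6!/11! = 1/13860; Racah Σ t=2..2: t=2:+1/2880 = 1/2880; ⇒ 3j(2 4 4; -2 4 -2)² = 2/165, sgn +1
I_A²/I_B² = (1/462)/(2/165) = 5/28

5/28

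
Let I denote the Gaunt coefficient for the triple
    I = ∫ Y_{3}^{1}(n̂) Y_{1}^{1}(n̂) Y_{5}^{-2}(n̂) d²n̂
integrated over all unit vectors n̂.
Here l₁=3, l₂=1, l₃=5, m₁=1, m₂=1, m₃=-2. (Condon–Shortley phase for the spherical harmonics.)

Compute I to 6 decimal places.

0.000000

triangle: need 2≤l₃≤4, have 5; I=0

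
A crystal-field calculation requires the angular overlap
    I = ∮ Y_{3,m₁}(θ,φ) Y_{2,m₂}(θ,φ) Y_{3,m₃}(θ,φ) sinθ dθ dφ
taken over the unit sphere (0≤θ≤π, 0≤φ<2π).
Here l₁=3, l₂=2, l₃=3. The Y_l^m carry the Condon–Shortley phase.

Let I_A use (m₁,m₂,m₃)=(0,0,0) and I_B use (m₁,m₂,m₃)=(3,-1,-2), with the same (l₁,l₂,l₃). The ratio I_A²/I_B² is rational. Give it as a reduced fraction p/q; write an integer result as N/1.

16/25

l's match ⇒ only the (l;m) 3-j factors differ between A and B.
A: triangle coeff Δ(3,2,3) = 1/3780; Σ_t [0,2]: t=0:+1/24 t=1:−1/4 t=2:+1/24 = -1/6; (3j)²=4/105 [(3 2 3; 0 0 0)], sign=+1
B: triangle coeff Δ(3,2,3) = 1/3780; Σ_t [0,0]: t=0:+1/48 = 1/48; (3j)²=5/84 [(3 2 3; 3 -1 -2)], sign=-1
I_A²/I_B² = (4/105)/(5/84) = 16/25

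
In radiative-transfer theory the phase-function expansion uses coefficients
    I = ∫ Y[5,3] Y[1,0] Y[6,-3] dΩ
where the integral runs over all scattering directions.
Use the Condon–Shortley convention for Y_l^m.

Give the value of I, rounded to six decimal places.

-0.212310

Rules hold: Σm=0, L=12 even, 4≤6≤6.
N = 11·3·13 = 429
Δ = 0!·10!·2!/13! = 1/858
Racah Σ t=0..0: t=0:+1/14400 = 1/14400
⇒ 3j(5 1 6; 0 0 0)² = 6/143, sgn +1
Racah Σ t=0..0: t=0:+1/80640 = 1/80640
⇒ 3j(5 1 6; 3 0 -3)² = 9/286, sgn -1
4πI² = N·(3j₀)²·(3jₘ)² = 81/143
I = -1·√(0.566434/4π) = -0.21230956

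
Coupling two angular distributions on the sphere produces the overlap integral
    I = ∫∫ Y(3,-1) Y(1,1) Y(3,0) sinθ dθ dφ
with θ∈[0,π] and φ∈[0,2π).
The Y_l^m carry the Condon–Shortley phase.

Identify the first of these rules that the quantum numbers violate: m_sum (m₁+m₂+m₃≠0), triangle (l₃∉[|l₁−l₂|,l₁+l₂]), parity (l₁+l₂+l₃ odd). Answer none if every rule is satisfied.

parity

m₁+m₂+m₃ = -1 + 1 + 0 = 0  ✓
triangle: |3−1|=2 ≤ l₃=3 ≤ 3+1=4  ✓
parity: l₁+l₂+l₃ = 7 is odd  ✗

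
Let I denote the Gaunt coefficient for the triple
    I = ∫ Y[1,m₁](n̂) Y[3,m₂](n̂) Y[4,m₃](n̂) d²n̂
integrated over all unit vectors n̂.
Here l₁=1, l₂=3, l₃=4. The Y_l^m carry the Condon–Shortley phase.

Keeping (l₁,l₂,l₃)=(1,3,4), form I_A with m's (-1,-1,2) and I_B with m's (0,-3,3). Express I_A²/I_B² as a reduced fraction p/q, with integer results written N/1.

15/7

Same 1,3,4: normalisation and zero-m 3j drop out of the ratio.
A: Δ: 0! 2! 6! / 9! → 1/252; sum: t=0:+1/96 = 1/96; 3j²(1 3 4; -1 -1 2) = Δ·Π!·Σ² = 5/84  (sign +1)
B: Δ: 0! 2! 6! / 9! → 1/252; sum: t=0:+1/720 = 1/720; 3j²(1 3 4; 0 -3 3) = Δ·Π!·Σ² = 1/36  (sign -1)
I_A²/I_B² = (5/84)/(1/36) = 15/7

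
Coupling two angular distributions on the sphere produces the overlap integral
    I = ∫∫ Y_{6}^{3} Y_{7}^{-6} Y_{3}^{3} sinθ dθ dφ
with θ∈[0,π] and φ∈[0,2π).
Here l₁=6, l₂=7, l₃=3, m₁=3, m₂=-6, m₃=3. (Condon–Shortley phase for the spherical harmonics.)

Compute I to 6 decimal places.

-0.153803

m-sum 0 ✓  L=16 even ✓  1≤3≤13 ✓
Π(2lᵢ+1) = 13×15×7 = 1365
triangle coeff Δ(6,7,3) = 1/2042040
Σ_t [4,6]: t=4:+1/207360 t=5:−1/57600 t=6:+1/207360 = -1/129600
(3j)²=168/12155 [(6 7 3; 0 0 0)], sign=+1
Σ_t [1,1]: t=1:−1/17418240 = -1/17418240
(3j)²=15/952 [(6 7 3; 3 -6 3)], sign=-1
⇒ 4πI² = 945/3179
I = (-1)√(945/3179/(4π)) = -0.15380332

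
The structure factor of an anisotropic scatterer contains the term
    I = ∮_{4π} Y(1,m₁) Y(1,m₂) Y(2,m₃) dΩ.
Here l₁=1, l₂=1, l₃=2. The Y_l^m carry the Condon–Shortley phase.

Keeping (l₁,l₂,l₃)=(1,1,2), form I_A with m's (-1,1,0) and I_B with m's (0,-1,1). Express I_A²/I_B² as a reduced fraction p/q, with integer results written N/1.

l's match ⇒ only the (l;m) 3-j factors differ between A and B.
A: triangle coeff Δ(1,1,2) = 1/30; Σ_t [0,0]: t=0:+1/4 = 1/4; (3j)²=1/30 [(1 1 2; -1 1 0)], sign=+1
B: triangle coeff Δ(1,1,2) = 1/30; Σ_t [0,0]: t=0:+1/2 = 1/2; (3j)²=1/10 [(1 1 2; 0 -1 1)], sign=-1
I_A²/I_B² = (1/30)/(1/10) = 1/3

1/3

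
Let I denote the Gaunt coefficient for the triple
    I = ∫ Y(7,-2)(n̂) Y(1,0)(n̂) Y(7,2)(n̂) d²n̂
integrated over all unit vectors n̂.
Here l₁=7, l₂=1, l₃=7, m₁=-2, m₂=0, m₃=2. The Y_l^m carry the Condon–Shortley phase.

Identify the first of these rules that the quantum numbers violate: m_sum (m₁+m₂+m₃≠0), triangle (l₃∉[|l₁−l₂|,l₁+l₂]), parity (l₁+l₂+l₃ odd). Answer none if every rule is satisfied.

azimuthal sum: -2 + 0 + 2 = 0  ✓
6 ≤ 7 ≤ 8 (triangle on l)  ✓
L = 7 + 1 + 7 = 15 (odd)  ✗

parity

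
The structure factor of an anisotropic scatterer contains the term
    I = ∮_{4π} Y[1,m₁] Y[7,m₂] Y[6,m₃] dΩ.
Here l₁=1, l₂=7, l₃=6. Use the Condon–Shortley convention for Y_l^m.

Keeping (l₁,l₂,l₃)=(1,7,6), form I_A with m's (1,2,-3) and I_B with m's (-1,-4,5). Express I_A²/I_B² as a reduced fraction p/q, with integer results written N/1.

10/3

Same 1,7,6: normalisation and zero-m 3j drop out of the ratio.
A: Δ: 2! 0! 12! / 15! → 1/1365; sum: t=0:+1/4354560 = 1/4354560; 3j²(1 7 6; 1 2 -3) = Δ·Π!·Σ² = 2/273  (sign -1)
B: Δ: 2! 0! 12! / 15! → 1/1365; sum: t=2:+1/79833600 = 1/79833600; 3j²(1 7 6; -1 -4 5) = Δ·Π!·Σ² = 1/455  (sign -1)
I_A²/I_B² = (2/273)/(1/455) = 10/3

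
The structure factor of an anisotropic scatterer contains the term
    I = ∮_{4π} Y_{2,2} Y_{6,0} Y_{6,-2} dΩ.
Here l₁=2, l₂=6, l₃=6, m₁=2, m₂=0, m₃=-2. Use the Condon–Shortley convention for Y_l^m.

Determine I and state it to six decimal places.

Rules hold: Σm=0, L=14 even, 4≤6≤8.
N = 5·13·13 = 845
Δ = 2!·2!·10!/15! = 1/90090
Racah Σ t=0..2: t=0:+1/69120 t=1:−1/14400 t=2:+1/69120 = -7/172800
⇒ 3j(2 6 6; 0 0 0)² = 14/715, sgn -1
Racah Σ t=0..0: t=0:+1/69120 = 1/69120
⇒ 3j(2 6 6; 2 0 -2)² = 4/143, sgn +1
4πI² = N·(3j₀)²·(3jₘ)² = 56/121
I = -1·√(0.46281/4π) = -0.19190947

-0.191909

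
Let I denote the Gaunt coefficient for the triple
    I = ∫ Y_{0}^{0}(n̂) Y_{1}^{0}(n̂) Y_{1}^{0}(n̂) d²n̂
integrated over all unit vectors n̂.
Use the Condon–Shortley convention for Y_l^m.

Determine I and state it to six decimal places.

0.282095

Checks pass: Σm=0; 2 even; l₃=1∈[1,1].
(2·0+1)(2·1+1)(2·1+1) = 9
Δ: 0! 0! 2! / 3! → 1/3
sum: t=0:+1/1 = 1/1
3j²(0 1 1; 0 0 0) = Δ·Π!·Σ² = 1/3  (sign -1)
(m-triple is (0,0,0) — same symbol as above.)
combine: 4πI² = 9·1/3·1/3 = 1/1
take √, sign +1: I = 0.28209479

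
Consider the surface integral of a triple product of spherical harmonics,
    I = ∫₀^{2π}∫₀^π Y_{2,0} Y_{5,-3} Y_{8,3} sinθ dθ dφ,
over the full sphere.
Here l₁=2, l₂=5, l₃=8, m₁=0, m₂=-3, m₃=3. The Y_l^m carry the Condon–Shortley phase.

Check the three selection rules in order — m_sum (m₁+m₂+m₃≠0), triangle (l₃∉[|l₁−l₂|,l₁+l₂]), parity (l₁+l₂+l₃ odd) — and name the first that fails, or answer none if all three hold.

azimuthal sum: 0 − 3 + 3 = 0  ✓
3 ≤ 8 ≤ 7 (triangle on l)  ✗
L = 2 + 5 + 8 = 15 (odd)

triangle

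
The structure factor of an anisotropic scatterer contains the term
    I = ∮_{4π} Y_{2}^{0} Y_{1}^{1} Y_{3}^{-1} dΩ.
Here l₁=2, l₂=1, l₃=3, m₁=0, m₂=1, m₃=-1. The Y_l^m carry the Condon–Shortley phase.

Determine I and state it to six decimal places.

-0.202301

m-sum 0 ✓  L=6 even ✓  1≤3≤3 ✓
Π(2lᵢ+1) = 5×3×7 = 105
triangle coeff Δ(2,1,3) = 1/105
Σ_t [0,0]: t=0:+1/4 = 1/4
(3j)²=3/35 [(2 1 3; 0 0 0)], sign=-1
Σ_t [0,0]: t=0:+1/8 = 1/8
(3j)²=2/35 [(2 1 3; 0 1 -1)], sign=+1
⇒ 4πI² = 18/35
I = (-1)√(18/35/(4π)) = -0.20230066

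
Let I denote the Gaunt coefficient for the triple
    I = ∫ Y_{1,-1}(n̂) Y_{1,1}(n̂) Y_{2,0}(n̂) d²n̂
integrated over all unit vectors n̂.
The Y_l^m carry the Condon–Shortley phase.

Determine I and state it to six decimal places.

0.126157

Checks pass: Σm=0; 4 even; l₃=2∈[0,2].
(2·1+1)(2·1+1)(2·2+1) = 45
Δ: 0! 2! 2! / 5! → 1/30
sum: t=0:+1/1 = 1/1
3j²(1 1 2; 0 0 0) = Δ·Π!·Σ² = 2/15  (sign +1)
sum: t=0:+1/4 = 1/4
3j²(1 1 2; -1 1 0) = Δ·Π!·Σ² = 1/30  (sign +1)
combine: 4πI² = 45·2/15·1/30 = 1/5
take √, sign +1: I = 0.12615663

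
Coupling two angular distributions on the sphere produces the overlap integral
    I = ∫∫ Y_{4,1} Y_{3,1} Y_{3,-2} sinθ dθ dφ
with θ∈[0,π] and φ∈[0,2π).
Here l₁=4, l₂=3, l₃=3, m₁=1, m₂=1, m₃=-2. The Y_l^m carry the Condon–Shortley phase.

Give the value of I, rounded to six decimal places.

0.145070

m-sum 0 ✓  L=10 even ✓  1≤3≤7 ✓
Π(2lᵢ+1) = 9×7×7 = 441
triangle coeff Δ(4,3,3) = 1/34650
Σ_t [1,3]: t=1:−1/72 t=2:+1/16 t=3:−1/72 = 5/144
(3j)²=2/77 [(4 3 3; 0 0 0)], sign=-1
Σ_t [2,3]: t=2:+1/48 t=3:−1/144 = 1/72
(3j)²=16/693 [(4 3 3; 1 1 -2)], sign=-1
⇒ 4πI² = 32/121
I = (+1)√(32/121/(4π)) = 0.14506992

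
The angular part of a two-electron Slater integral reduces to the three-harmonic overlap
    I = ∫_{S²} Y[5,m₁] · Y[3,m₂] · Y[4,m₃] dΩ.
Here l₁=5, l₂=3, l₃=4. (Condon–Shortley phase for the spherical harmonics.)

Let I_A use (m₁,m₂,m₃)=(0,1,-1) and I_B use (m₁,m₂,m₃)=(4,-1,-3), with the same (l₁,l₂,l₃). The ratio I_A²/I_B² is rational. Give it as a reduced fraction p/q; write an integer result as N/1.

5/98

Shared (l₁,l₂,l₃)=(5,3,4): N and (l;000)² cancel in I_A²/I_B².
A: Δ = 4!·6!·2!/13! = 1/180180; Racah Σ t=2..4: t=2:+1/288 t=3:−1/288 t=4:+1/5760 = 1/5760; ⇒ 3j(5 3 4; 0 1 -1)² = 1/12012, sgn -1
B: Δ = 4!·6!·2!/13! = 1/180180; Racah Σ t=0..1: t=0:+1/5760 t=1:−1/4320 = -1/17280; ⇒ 3j(5 3 4; 4 -1 -3)² = 7/4290, sgn +1
I_A²/I_B² = (1/12012)/(7/4290) = 5/98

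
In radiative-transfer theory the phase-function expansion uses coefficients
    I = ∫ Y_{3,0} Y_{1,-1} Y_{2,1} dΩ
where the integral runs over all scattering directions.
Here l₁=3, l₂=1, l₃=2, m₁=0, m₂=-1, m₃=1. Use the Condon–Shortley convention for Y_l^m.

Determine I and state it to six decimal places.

0.143048

m-sum 0 ✓  L=6 even ✓  2≤2≤4 ✓
Π(2lᵢ+1) = 7×3×5 = 105
triangle coeff Δ(3,1,2) = 1/105
Σ_t [1,1]: t=1:−1/4 = -1/4
(3j)²=3/35 [(3 1 2; 0 0 0)], sign=-1
Σ_t [0,0]: t=0:+1/12 = 1/12
(3j)²=1/35 [(3 1 2; 0 -1 1)], sign=-1
⇒ 4πI² = 9/35
I = (+1)√(9/35/(4π)) = 0.14304817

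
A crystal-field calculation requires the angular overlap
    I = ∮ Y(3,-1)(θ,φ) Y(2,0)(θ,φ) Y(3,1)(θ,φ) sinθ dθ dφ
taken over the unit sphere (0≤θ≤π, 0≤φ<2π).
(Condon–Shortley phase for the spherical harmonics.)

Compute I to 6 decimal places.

Rules hold: Σm=0, L=8 even, 1≤3≤5.
N = 7·5·7 = 245
Δ = 2!·4!·2!/9! = 1/3780
Racah Σ t=0..2: t=0:+1/24 t=1:−1/4 t=2:+1/24 = -1/6
⇒ 3j(3 2 3; 0 0 0)² = 4/105, sgn +1
Racah Σ t=0..2: t=0:+1/96 t=1:−1/6 t=2:+1/16 = -3/32
⇒ 3j(3 2 3; -1 0 1)² = 3/140, sgn -1
4πI² = N·(3j₀)²·(3jₘ)² = 1/5
I = -1·√(0.2/4π) = -0.12615663

-0.126157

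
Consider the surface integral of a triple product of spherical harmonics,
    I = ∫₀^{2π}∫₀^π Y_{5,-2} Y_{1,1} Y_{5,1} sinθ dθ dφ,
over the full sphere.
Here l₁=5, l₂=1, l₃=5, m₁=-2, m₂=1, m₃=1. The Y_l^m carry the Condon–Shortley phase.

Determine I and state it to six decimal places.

l₁+l₂+l₃=11 is odd: 3j(l;000)=0 ⇒ I=0

0.000000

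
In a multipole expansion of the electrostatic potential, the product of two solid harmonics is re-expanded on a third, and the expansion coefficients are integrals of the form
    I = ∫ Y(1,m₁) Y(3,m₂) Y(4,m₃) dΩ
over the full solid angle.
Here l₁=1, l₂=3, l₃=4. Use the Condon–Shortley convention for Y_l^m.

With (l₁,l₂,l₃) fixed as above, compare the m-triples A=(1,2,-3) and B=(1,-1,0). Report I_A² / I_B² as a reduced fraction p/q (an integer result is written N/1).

7/2

Shared (l₁,l₂,l₃)=(1,3,4): N and (l;000)² cancel in I_A²/I_B².
A: Δ = 0!·2!·6!/9! = 1/252; Racah Σ t=0..0: t=0:+1/240 = 1/240; ⇒ 3j(1 3 4; 1 2 -3)² = 1/12, sgn -1
B: Δ = 0!·2!·6!/9! = 1/252; Racah Σ t=0..0: t=0:+1/96 = 1/96; ⇒ 3j(1 3 4; 1 -1 0)² = 1/42, sgn +1
I_A²/I_B² = (1/12)/(1/42) = 7/2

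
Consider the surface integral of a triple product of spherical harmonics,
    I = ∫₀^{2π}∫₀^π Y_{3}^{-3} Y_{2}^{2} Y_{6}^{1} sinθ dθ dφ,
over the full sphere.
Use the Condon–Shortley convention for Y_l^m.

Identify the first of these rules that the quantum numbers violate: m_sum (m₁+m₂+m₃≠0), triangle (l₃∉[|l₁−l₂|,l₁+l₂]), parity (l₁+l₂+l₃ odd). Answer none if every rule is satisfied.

triangle

Σmᵢ = 0  ✓
l₃∈[|l₁−l₂|,l₁+l₂]=[1,5], have l₃=6  ✗
Σlᵢ = 11 ⇒ odd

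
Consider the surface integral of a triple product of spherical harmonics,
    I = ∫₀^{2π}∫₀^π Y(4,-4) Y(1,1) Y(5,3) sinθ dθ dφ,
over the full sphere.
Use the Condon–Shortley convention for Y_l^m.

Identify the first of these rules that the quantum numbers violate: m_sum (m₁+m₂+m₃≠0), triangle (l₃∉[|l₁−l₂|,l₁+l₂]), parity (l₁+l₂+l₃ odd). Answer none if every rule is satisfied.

Σmᵢ = 0  ✓
l₃∈[|l₁−l₂|,l₁+l₂]=[3,5], have l₃=5  ✓
Σlᵢ = 10 ⇒ even  ✓

none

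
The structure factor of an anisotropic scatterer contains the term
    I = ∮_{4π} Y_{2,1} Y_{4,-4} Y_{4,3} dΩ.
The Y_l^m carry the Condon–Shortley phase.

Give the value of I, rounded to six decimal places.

Rules hold: Σm=0, L=10 even, 2≤4≤6.
N = 5·9·9 = 405
Δ = 2!·2!·6!/11! = 1/13860
Racah Σ t=0..2: t=0:+1/192 t=1:−1/36 t=2:+1/192 = -5/288
⇒ 3j(2 4 4; 0 0 0)² = 20/693, sgn -1
Racah Σ t=0..0: t=0:+1/1440 = 1/1440
⇒ 3j(2 4 4; 1 -4 3)² = 7/165, sgn -1
4πI² = N·(3j₀)²·(3jₘ)² = 60/121
I = +1·√(0.495868/4π) = 0.19864517

0.198645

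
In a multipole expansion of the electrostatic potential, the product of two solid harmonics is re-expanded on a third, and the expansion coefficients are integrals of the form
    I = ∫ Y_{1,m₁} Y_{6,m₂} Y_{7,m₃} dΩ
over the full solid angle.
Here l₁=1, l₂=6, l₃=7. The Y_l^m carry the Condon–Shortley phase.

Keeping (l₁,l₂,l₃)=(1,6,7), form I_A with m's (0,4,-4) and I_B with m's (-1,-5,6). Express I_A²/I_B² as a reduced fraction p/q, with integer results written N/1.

Shared (l₁,l₂,l₃)=(1,6,7): N and (l;000)² cancel in I_A²/I_B².
A: Δ = 0!·2!·12!/15! = 1/1365; Racah Σ t=0..0: t=0:+1/7257600 = 1/7257600; ⇒ 3j(1 6 7; 0 4 -4)² = 11/455, sgn -1
B: Δ = 0!·2!·12!/15! = 1/1365; Racah Σ t=0..0: t=0:+1/79833600 = 1/79833600; ⇒ 3j(1 6 7; -1 -5 6)² = 2/35, sgn -1
I_A²/I_B² = (11/455)/(2/35) = 11/26

11/26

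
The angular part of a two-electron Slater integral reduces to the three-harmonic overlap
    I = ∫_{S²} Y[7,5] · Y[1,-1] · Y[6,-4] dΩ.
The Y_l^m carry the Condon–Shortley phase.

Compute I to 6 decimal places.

Checks pass: Σm=0; 14 even; l₃=6∈[6,8].
(2·7+1)(2·1+1)(2·6+1) = 585
Δ: 2! 12! 0! / 15! → 1/1365
sum: t=1:−1/518400 = -1/518400
3j²(7 1 6; 0 0 0) = Δ·Π!·Σ² = 7/195  (sign -1)
sum: t=0:+1/14515200 = 1/14515200
3j²(7 1 6; 5 -1 -4) = Δ·Π!·Σ² = 22/455  (sign +1)
combine: 4πI² = 585·7/195·22/455 = 66/65
take √, sign -1: I = -0.28425647

-0.284256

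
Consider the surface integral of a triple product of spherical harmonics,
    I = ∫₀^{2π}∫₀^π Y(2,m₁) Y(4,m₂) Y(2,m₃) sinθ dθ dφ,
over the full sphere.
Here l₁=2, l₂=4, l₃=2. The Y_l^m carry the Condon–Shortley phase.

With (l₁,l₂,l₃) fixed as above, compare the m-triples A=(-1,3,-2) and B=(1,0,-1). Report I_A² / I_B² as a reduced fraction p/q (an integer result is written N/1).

Shared (l₁,l₂,l₃)=(2,4,2): N and (l;000)² cancel in I_A²/I_B².
A: Δ = 4!·0!·4!/9! = 1/630; Racah Σ t=3..3: t=3:−1/144 = -1/144; ⇒ 3j(2 4 2; -1 3 -2)² = 1/18, sgn -1
B: Δ = 4!·0!·4!/9! = 1/630; Racah Σ t=1..1: t=1:−1/36 = -1/36; ⇒ 3j(2 4 2; 1 0 -1)² = 8/315, sgn +1
I_A²/I_B² = (1/18)/(8/315) = 35/16

35/16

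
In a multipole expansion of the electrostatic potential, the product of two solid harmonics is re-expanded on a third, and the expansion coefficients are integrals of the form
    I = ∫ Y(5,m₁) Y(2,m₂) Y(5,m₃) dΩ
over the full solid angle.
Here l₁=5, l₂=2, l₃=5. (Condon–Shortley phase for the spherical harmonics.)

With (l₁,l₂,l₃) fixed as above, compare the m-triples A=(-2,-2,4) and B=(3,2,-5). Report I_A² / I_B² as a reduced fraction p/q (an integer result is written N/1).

12/5

Same 5,2,5: normalisation and zero-m 3j drop out of the ratio.
A: Δ: 2! 8! 2! / 13! → 1/38610; sum: t=0:+1/20160 = 1/20160; 3j²(5 2 5; -2 -2 4) = Δ·Π!·Σ² = 12/715  (sign -1)
B: Δ: 2! 8! 2! / 13! → 1/38610; sum: t=2:+1/161280 = 1/161280; 3j²(5 2 5; 3 2 -5) = Δ·Π!·Σ² = 1/143  (sign +1)
I_A²/I_B² = (12/715)/(1/143) = 12/5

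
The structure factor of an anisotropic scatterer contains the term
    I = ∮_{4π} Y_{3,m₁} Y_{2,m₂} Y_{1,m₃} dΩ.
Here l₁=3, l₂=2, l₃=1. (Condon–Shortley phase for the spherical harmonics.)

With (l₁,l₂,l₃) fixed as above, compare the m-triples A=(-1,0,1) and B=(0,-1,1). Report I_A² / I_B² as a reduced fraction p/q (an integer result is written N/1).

2/1

Shared (l₁,l₂,l₃)=(3,2,1): N and (l;000)² cancel in I_A²/I_B².
A: Δ = 4!·2!·0!/7! = 1/105; Racah Σ t=2..2: t=2:+1/8 = 1/8; ⇒ 3j(3 2 1; -1 0 1)² = 2/35, sgn +1
B: Δ = 4!·2!·0!/7! = 1/105; Racah Σ t=1..1: t=1:−1/12 = -1/12; ⇒ 3j(3 2 1; 0 -1 1)² = 1/35, sgn -1
I_A²/I_B² = (2/35)/(1/35) = 2/1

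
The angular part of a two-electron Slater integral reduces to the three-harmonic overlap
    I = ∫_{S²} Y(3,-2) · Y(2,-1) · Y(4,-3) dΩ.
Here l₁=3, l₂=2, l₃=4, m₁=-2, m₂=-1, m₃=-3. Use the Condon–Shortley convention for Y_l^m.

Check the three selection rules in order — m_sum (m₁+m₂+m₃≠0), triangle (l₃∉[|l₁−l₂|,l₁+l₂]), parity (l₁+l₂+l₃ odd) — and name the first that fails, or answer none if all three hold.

m₁+m₂+m₃ = -2 − 1 − 3 = -6  ✗
triangle: |3−2|=1 ≤ l₃=4 ≤ 3+2=5
parity: l₁+l₂+l₃ = 9 is odd

m_sum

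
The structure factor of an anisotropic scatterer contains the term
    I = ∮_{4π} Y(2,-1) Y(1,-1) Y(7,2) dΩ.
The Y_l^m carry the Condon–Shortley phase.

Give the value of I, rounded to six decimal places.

0.000000

triangle: need 1≤l₃≤3, have 7; I=0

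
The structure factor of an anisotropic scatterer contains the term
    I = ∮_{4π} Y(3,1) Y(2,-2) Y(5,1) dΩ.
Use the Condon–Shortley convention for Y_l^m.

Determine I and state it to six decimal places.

-0.092802

Checks pass: Σm=0; 10 even; l₃=5∈[1,5].
(2·3+1)(2·2+1)(2·5+1) = 385
Δ: 0! 6! 4! / 11! → 1/2310
sum: t=0:+1/144 = 1/144
3j²(3 2 5; 0 0 0) = Δ·Π!·Σ² = 10/231  (sign -1)
sum: t=0:+1/1152 = 1/1152
3j²(3 2 5; 1 -2 1) = Δ·Π!·Σ² = 1/154  (sign +1)
combine: 4πI² = 385·10/231·1/154 = 25/231
take √, sign -1: I = -0.09280237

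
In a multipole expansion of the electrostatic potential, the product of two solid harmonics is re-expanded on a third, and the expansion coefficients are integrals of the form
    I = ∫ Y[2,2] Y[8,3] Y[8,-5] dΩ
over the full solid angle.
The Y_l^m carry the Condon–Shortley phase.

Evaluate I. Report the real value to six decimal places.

0.151411

Checks pass: Σm=0; 18 even; l₃=8∈[6,10].
(2·2+1)(2·8+1)(2·8+1) = 1445
Δ: 2! 2! 14! / 19! → 1/348840
sum: t=0:+1/116121600 t=1:−1/25401600 t=2:+1/116121600 = -1/45158400
3j²(2 8 8; 0 0 0) = Δ·Π!·Σ² = 24/1615  (sign -1)
sum: t=0:+1/958003200 = 1/958003200
3j²(2 8 8; 2 3 -5) = Δ·Π!·Σ² = 13/969  (sign -1)
combine: 4πI² = 1445·24/1615·13/969 = 104/361
take √, sign +1: I = 0.15141125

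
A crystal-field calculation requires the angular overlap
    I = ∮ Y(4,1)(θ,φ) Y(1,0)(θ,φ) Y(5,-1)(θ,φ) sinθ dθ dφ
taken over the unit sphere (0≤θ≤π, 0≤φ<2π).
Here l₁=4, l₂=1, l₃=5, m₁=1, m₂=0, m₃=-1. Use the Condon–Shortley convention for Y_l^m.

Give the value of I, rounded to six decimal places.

m-sum 0 ✓  L=10 even ✓  3≤5≤5 ✓
Π(2lᵢ+1) = 9×3×11 = 297
triangle coeff Δ(4,1,5) = 1/495
Σ_t [0,0]: t=0:+1/576 = 1/576
(3j)²=5/99 [(4 1 5; 0 0 0)], sign=-1
Σ_t [0,0]: t=0:+1/720 = 1/720
(3j)²=8/165 [(4 1 5; 1 0 -1)], sign=+1
⇒ 4πI² = 8/11
I = (-1)√(8/11/(4π)) = -0.24057125

-0.240571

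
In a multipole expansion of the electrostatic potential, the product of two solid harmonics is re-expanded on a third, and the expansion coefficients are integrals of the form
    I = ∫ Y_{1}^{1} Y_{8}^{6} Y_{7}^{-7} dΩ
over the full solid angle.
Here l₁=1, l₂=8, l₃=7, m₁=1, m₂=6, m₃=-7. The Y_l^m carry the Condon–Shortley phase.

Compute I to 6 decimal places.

Checks pass: Σm=0; 16 even; l₃=7∈[7,9].
(2·1+1)(2·8+1)(2·7+1) = 765
Δ: 2! 0! 14! / 17! → 1/2040
sum: t=1:−1/25401600 = -1/25401600
3j²(1 8 7; 0 0 0) = Δ·Π!·Σ² = 8/255  (sign +1)
sum: t=0:+1/174356582400 = 1/174356582400
3j²(1 8 7; 1 6 -7) = Δ·Π!·Σ² = 1/2040  (sign +1)
combine: 4πI² = 765·8/255·1/2040 = 1/85
take √, sign +1: I = 0.03059748

0.030597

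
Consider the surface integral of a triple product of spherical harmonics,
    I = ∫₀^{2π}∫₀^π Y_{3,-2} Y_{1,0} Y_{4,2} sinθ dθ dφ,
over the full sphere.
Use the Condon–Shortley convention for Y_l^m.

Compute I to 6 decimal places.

Rules hold: Σm=0, L=8 even, 2≤4≤4.
N = 7·3·9 = 189
Δ = 0!·6!·2!/9! = 1/252
Racah Σ t=0..0: t=0:+1/36 = 1/36
⇒ 3j(3 1 4; 0 0 0)² = 4/63, sgn +1
Racah Σ t=0..0: t=0:+1/120 = 1/120
⇒ 3j(3 1 4; -2 0 2)² = 1/21, sgn +1
4πI² = N·(3j₀)²·(3jₘ)² = 4/7
I = +1·√(0.571429/4π) = 0.21324362

0.213244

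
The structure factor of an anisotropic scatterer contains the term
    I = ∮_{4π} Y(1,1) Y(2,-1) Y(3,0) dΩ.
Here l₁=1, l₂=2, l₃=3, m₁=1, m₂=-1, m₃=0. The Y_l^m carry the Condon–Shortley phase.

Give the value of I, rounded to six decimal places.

0.143048

m-sum 0 ✓  L=6 even ✓  1≤3≤3 ✓
Π(2lᵢ+1) = 3×5×7 = 105
triangle coeff Δ(1,2,3) = 1/105
Σ_t [0,0]: t=0:+1/4 = 1/4
(3j)²=3/35 [(1 2 3; 0 0 0)], sign=-1
Σ_t [0,0]: t=0:+1/12 = 1/12
(3j)²=1/35 [(1 2 3; 1 -1 0)], sign=-1
⇒ 4πI² = 9/35
I = (+1)√(9/35/(4π)) = 0.14304817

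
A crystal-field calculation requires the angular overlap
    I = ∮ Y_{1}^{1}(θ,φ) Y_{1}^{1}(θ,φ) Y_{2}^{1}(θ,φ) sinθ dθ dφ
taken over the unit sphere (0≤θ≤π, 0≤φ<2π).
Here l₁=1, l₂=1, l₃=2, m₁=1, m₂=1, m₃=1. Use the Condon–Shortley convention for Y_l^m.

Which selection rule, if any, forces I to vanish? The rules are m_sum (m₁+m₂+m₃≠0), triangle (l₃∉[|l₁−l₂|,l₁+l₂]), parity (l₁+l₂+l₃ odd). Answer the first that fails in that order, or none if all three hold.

m₁+m₂+m₃ = 1 + 1 + 1 = 3  ✗
triangle: |1−1|=0 ≤ l₃=2 ≤ 1+1=2
parity: l₁+l₂+l₃ = 4 is even

m_sum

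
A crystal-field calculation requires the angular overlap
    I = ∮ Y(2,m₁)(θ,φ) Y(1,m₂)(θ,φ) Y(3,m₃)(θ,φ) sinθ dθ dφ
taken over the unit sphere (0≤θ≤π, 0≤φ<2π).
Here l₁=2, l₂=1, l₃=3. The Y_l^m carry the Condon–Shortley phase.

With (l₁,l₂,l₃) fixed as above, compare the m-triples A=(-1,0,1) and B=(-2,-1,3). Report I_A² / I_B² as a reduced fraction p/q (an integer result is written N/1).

Shared (l₁,l₂,l₃)=(2,1,3): N and (l;000)² cancel in I_A²/I_B².
A: Δ = 0!·4!·2!/7! = 1/105; Racah Σ t=0..0: t=0:+1/6 = 1/6; ⇒ 3j(2 1 3; -1 0 1)² = 8/105, sgn +1
B: Δ = 0!·4!·2!/7! = 1/105; Racah Σ t=0..0: t=0:+1/48 = 1/48; ⇒ 3j(2 1 3; -2 -1 3)² = 1/7, sgn +1
I_A²/I_B² = (8/105)/(1/7) = 8/15

8/15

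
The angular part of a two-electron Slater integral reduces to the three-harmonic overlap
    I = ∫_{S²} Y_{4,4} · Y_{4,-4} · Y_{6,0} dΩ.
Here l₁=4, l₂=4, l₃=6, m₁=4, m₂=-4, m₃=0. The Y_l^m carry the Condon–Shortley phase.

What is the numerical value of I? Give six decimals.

Checks pass: Σm=0; 14 even; l₃=6∈[0,8].
(2·4+1)(2·4+1)(2·6+1) = 1053
Δ: 2! 6! 6! / 15! → 1/1261260
sum: t=0:+1/4608 t=1:−1/1296 t=2:+1/4608 = -7/20736
3j²(4 4 6; 0 0 0) = Δ·Π!·Σ² = 20/1287  (sign -1)
sum: t=0:+1/1036800 = 1/1036800
3j²(4 4 6; 4 -4 0) = Δ·Π!·Σ² = 4/6435  (sign +1)
combine: 4πI² = 1053·20/1287·4/6435 = 16/1573
take √, sign -1: I = -0.02845055

-0.028451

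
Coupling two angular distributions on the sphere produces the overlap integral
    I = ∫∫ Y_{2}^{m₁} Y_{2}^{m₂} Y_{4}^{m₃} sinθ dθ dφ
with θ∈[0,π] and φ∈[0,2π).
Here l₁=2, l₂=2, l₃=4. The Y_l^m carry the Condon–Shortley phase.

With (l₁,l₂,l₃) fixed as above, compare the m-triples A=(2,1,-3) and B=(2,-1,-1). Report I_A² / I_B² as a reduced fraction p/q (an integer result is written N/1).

l's match ⇒ only the (l;m) 3-j factors differ between A and B.
A: triangle coeff Δ(2,2,4) = 1/630; Σ_t [0,0]: t=0:+1/144 = 1/144; (3j)²=1/18 [(2 2 4; 2 1 -3)], sign=-1
B: triangle coeff Δ(2,2,4) = 1/630; Σ_t [0,0]: t=0:+1/144 = 1/144; (3j)²=1/126 [(2 2 4; 2 -1 -1)], sign=-1
I_A²/I_B² = (1/18)/(1/126) = 7/1

7/1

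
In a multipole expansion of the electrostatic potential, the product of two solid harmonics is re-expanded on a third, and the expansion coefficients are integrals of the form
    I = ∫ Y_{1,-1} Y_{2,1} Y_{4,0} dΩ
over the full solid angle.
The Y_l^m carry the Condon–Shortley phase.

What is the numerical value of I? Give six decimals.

0.000000

|1−2|≤4≤1+2 violated ⇒ I = 0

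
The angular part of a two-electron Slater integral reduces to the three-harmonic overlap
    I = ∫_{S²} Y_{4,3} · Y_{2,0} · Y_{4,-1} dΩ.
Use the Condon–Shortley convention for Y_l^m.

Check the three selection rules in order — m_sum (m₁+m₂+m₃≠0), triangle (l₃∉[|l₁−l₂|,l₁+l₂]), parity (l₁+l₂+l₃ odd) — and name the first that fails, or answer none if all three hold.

m_sum

azimuthal sum: 3 + 0 − 1 = 2  ✗
2 ≤ 4 ≤ 6 (triangle on l)
L = 4 + 2 + 4 = 10 (even)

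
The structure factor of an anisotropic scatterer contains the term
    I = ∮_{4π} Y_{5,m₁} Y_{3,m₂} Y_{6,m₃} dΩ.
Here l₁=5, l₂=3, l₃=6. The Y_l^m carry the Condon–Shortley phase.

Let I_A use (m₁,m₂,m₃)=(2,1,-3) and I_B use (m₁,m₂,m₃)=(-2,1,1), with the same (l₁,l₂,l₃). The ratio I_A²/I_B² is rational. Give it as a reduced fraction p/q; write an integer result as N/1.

l's match ⇒ only the (l;m) 3-j factors differ between A and B.
A: triangle coeff Δ(5,3,6) = 1/675675; Σ_t [0,2]: t=0:+1/34560 t=1:−1/8640 t=2:+1/40320 = -1/16128; (3j)²=18/1001 [(5 3 6; 2 1 -3)], sign=+1
B: triangle coeff Δ(5,3,6) = 1/675675; Σ_t [0,2]: t=0:+1/241920 t=1:−1/8640 t=2:+1/5760 = 1/16128; (3j)²=5/1001 [(5 3 6; -2 1 1)], sign=-1
I_A²/I_B² = (18/1001)/(5/1001) = 18/5

18/5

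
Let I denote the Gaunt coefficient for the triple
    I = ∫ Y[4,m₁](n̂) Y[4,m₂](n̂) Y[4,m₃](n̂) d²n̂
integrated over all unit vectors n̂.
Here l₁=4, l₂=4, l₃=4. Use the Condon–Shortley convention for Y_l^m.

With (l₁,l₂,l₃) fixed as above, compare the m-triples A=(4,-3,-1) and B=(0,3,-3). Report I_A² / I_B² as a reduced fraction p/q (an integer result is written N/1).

10/9

l's match ⇒ only the (l;m) 3-j factors differ between A and B.
A: triangle coeff Δ(4,4,4) = 1/450450; Σ_t [0,0]: t=0:+1/3456 = 1/3456; (3j)²=35/1287 [(4 4 4; 4 -3 -1)], sign=-1
B: triangle coeff Δ(4,4,4) = 1/450450; Σ_t [3,4]: t=3:−1/864 t=4:+1/3456 = -1/1152; (3j)²=7/286 [(4 4 4; 0 3 -3)], sign=+1
I_A²/I_B² = (35/1287)/(7/286) = 10/9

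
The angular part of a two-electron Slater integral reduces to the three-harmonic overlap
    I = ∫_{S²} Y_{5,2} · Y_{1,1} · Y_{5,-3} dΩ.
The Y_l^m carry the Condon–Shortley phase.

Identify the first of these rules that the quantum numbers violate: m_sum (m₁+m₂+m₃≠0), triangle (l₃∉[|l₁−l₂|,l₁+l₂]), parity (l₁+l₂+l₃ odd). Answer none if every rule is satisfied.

azimuthal sum: 2 + 1 − 3 = 0  ✓
4 ≤ 5 ≤ 6 (triangle on l)  ✓
L = 5 + 1 + 5 = 11 (odd)  ✗

parity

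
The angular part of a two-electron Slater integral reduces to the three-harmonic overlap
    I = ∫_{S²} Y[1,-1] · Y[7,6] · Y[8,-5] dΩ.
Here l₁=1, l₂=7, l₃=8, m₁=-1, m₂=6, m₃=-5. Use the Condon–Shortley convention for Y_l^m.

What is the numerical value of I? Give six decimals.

Rules hold: Σm=0, L=16 even, 6≤8≤8.
N = 3·15·17 = 765
Δ = 0!·2!·14!/17! = 1/2040
Racah Σ t=0..0: t=0:+1/25401600 = 1/25401600
⇒ 3j(1 7 8; 0 0 0)² = 8/255, sgn +1
Racah Σ t=0..0: t=0:+1/12454041600 = 1/12454041600
⇒ 3j(1 7 8; -1 6 -5)² = 1/680, sgn -1
4πI² = N·(3j₀)²·(3jₘ)² = 3/85
I = -1·√(0.0352941/4π) = -0.05299638

-0.052996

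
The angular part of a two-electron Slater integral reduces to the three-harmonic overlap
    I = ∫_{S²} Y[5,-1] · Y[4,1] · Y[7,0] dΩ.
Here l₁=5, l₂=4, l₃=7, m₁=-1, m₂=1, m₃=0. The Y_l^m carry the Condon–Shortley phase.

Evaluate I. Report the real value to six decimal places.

0.017039

Rules hold: Σm=0, L=16 even, 1≤7≤9.
N = 11·9·15 = 1485
Δ = 2!·8!·6!/17! = 1/6126120
Racah Σ t=0..2: t=0:+1/69120 t=1:−1/20736 t=2:+1/69120 = -1/51840
⇒ 3j(5 4 7; 0 0 0)² = 280/21879, sgn +1
Racah Σ t=0..2: t=0:+1/345600 t=1:−1/34560 t=2:+1/41472 = -1/518400
⇒ 3j(5 4 7; -1 1 0)² = 7/36465, sgn +1
4πI² = N·(3j₀)²·(3jₘ)² = 1960/537251
I = +1·√(0.0036482/4π) = 0.01703862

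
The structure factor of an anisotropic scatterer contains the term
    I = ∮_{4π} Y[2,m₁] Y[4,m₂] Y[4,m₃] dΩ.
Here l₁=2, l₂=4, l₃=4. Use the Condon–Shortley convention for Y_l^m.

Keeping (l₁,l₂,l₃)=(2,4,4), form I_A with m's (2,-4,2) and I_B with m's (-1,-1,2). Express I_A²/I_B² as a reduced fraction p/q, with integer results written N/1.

Same 2,4,4: normalisation and zero-m 3j drop out of the ratio.
A: Δ: 2! 2! 6! / 11! → 1/13860; sum: t=0:+1/2880 = 1/2880; 3j²(2 4 4; 2 -4 2) = Δ·Π!·Σ² = 2/165  (sign +1)
B: Δ: 2! 2! 6! / 11! → 1/13860; sum: t=1:−1/96 t=2:+1/240 = -1/160; 3j²(2 4 4; -1 -1 2) = Δ·Π!·Σ² = 27/1540  (sign -1)
I_A²/I_B² = (2/165)/(27/1540) = 56/81

56/81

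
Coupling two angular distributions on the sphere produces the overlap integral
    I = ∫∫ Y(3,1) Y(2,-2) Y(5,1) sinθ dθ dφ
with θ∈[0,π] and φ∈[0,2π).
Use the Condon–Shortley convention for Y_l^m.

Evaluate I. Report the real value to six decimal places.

Checks pass: Σm=0; 10 even; l₃=5∈[1,5].
(2·3+1)(2·2+1)(2·5+1) = 385
Δ: 0! 6! 4! / 11! → 1/2310
sum: t=0:+1/144 = 1/144
3j²(3 2 5; 0 0 0) = Δ·Π!·Σ² = 10/231  (sign -1)
sum: t=0:+1/1152 = 1/1152
3j²(3 2 5; 1 -2 1) = Δ·Π!·Σ² = 1/154  (sign +1)
combine: 4πI² = 385·10/231·1/154 = 25/231
take √, sign -1: I = -0.09280237

-0.092802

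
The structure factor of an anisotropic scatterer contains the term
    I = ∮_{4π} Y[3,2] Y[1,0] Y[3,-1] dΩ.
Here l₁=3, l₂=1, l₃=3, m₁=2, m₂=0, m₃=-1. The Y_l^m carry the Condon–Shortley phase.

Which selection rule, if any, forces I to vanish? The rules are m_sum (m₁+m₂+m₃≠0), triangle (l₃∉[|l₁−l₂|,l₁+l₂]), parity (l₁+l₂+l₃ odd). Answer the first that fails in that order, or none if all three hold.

azimuthal sum: 2 + 0 − 1 = 1  ✗
2 ≤ 3 ≤ 4 (triangle on l)
L = 3 + 1 + 3 = 7 (odd)

m_sum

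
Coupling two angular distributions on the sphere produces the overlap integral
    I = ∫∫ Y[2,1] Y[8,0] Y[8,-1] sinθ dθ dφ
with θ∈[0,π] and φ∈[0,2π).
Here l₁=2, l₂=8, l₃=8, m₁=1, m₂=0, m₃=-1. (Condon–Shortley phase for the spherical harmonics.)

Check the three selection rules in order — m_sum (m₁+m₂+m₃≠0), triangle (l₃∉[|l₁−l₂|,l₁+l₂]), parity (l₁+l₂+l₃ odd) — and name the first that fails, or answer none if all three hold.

none

m₁+m₂+m₃ = 1 + 0 − 1 = 0  ✓
triangle: |2−8|=6 ≤ l₃=8 ≤ 2+8=10  ✓
parity: l₁+l₂+l₃ = 18 is even  ✓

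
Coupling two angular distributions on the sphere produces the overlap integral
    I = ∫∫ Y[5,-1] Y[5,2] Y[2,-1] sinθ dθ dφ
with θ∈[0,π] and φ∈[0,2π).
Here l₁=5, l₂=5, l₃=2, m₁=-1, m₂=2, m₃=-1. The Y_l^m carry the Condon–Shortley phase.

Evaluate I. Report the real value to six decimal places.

0.104819

Rules hold: Σm=0, L=12 even, 0≤2≤10.
N = 11·11·5 = 605
Δ = 8!·2!·2!/13! = 1/38610
Racah Σ t=3..5: t=3:−1/2880 t=4:+1/576 t=5:−1/2880 = 1/960
⇒ 3j(5 5 2; 0 0 0)² = 10/429, sgn +1
Racah Σ t=5..6: t=5:−1/1440 t=6:+1/2880 = -1/2880
⇒ 3j(5 5 2; -1 2 -1)² = 7/715, sgn +1
4πI² = N·(3j₀)²·(3jₘ)² = 70/507
I = +1·√(0.138067/4π) = 0.10481902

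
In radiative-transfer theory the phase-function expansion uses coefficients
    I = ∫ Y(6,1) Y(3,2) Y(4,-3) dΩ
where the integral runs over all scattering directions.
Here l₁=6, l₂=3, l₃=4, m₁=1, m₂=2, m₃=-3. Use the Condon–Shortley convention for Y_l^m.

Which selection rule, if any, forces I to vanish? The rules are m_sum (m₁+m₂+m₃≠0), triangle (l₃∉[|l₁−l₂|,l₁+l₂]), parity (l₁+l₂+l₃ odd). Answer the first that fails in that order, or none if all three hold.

azimuthal sum: 1 + 2 − 3 = 0  ✓
3 ≤ 4 ≤ 9 (triangle on l)  ✓
L = 6 + 3 + 4 = 13 (odd)  ✗

parity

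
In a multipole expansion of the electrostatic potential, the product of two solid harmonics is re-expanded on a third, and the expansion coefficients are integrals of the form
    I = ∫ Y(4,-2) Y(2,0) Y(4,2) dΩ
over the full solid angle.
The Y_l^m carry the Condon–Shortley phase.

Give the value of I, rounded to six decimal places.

Rules hold: Σm=0, L=10 even, 2≤4≤6.
N = 9·5·9 = 405
Δ = 2!·6!·2!/11! = 1/13860
Racah Σ t=0..2: t=0:+1/192 t=1:−1/36 t=2:+1/192 = -5/288
⇒ 3j(4 2 4; 0 0 0)² = 20/693, sgn -1
Racah Σ t=0..2: t=0:+1/2880 t=1:−1/120 t=2:+1/192 = -1/360
⇒ 3j(4 2 4; -2 0 2)² = 16/3465, sgn -1
4πI² = N·(3j₀)²·(3jₘ)² = 320/5929
I = +1·√(0.053972/4π) = 0.06553591

0.065536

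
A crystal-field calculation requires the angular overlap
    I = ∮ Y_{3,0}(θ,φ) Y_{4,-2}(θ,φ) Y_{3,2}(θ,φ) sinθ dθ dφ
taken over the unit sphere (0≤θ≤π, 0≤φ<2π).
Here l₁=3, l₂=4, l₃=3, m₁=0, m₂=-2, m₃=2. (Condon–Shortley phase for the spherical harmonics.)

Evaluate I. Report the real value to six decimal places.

Rules hold: Σm=0, L=10 even, 1≤3≤7.
N = 7·9·7 = 441
Δ = 4!·2!·4!/11! = 1/34650
Racah Σ t=1..3: t=1:−1/72 t=2:+1/16 t=3:−1/72 = 5/144
⇒ 3j(3 4 3; 0 0 0)² = 2/77, sgn -1
Racah Σ t=1..2: t=1:−1/72 t=2:+1/96 = -1/288
⇒ 3j(3 4 3; 0 -2 2)² = 1/462, sgn +1
4πI² = N·(3j₀)²·(3jₘ)² = 3/121
I = -1·√(0.0247934/4π) = -0.04441841

-0.044418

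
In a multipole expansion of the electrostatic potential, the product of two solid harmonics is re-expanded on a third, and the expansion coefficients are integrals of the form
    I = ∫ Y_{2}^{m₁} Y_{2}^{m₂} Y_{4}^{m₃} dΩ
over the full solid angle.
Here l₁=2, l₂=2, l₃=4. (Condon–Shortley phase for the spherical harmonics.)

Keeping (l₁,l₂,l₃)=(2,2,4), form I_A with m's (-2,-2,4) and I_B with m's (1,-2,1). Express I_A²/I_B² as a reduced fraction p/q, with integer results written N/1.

14/1

Same 2,2,4: normalisation and zero-m 3j drop out of the ratio.
A: Δ: 0! 4! 4! / 9! → 1/630; sum: t=0:+1/576 = 1/576; 3j²(2 2 4; -2 -2 4) = Δ·Π!·Σ² = 1/9  (sign +1)
B: Δ: 0! 4! 4! / 9! → 1/630; sum: t=0:+1/144 = 1/144; 3j²(2 2 4; 1 -2 1) = Δ·Π!·Σ² = 1/126  (sign -1)
I_A²/I_B² = (1/9)/(1/126) = 14/1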